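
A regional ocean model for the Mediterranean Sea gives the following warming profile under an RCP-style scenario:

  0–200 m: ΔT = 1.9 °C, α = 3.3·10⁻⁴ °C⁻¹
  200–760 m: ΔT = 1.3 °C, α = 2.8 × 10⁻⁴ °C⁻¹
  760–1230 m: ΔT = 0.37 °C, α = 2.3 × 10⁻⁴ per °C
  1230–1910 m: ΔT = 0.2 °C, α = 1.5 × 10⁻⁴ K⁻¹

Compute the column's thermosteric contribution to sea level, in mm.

Layer 1: 3.3×10⁻⁴ × 200 × 1.9 = 0.12540 m
200–760 m: 560 × 1.3 × 2.8×10⁻⁴ = 0.20384 m
Layer 3: 2.3×10⁻⁴ × 0.37 × 470 = 0.039997 m
Layer 4: 0.2 × 1.5×10⁻⁴ × 680 = 0.02040 m
Δh = 0.12540 + 0.20384 + 0.039997 + 0.02040 = 0.389637 m

about 390 mm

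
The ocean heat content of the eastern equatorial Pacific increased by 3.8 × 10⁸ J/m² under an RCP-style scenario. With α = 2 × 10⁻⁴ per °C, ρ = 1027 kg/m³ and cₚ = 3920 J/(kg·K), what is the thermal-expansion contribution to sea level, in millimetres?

Δh = αQ/(ρcₚ) = 2×10⁻⁴ × 3.8×10⁸ / (1027 × 3920) ≈ 0.018878 m

18.9 mm of thermosteric rise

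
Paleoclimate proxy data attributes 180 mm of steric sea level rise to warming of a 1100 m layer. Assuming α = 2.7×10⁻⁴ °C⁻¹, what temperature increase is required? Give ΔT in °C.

ΔT = Δh/(αH) = 0.18 / (2.7×10⁻⁴ × 1100) ≈ 0.6061 °C

about 0.606 °C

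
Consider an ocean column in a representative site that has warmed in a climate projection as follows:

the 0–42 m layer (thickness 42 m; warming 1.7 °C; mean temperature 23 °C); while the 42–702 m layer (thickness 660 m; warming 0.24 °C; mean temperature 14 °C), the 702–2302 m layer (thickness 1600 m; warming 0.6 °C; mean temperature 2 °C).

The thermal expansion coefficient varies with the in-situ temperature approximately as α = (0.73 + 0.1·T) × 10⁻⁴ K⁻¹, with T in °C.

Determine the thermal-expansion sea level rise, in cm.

Layer 1: α = (0.73 + 0.1×23)×10⁻⁴ = 3.03×10⁻⁴ K⁻¹
Layer 2: α = (0.73 + 0.1×14)×10⁻⁴ = 2.13×10⁻⁴ K⁻¹
Layer 3: α = (0.73 + 0.1×2)×10⁻⁴ = 0.93×10⁻⁴ K⁻¹
0–42 m: 3.03×10⁻⁴ × 1.7 × 42 = 0.0216342 m
660 × 0.24 × 2.13×10⁻⁴ = 0.0337392 m
Layer 3: 0.93×10⁻⁴ × 0.6 × 1600 = 0.08928 m
Δh = 0.0216342 + 0.0337392 + 0.08928 = 0.1446534 m ≈ 14.5 cm

Δh = 14.5 cm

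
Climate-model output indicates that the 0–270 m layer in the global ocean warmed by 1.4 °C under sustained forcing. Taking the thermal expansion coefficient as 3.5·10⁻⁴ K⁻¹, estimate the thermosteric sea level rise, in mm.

Δh = αΔT·H = 3.5×10⁻⁴ × 1.4 × 270 = 0.13230 m

about 132 mm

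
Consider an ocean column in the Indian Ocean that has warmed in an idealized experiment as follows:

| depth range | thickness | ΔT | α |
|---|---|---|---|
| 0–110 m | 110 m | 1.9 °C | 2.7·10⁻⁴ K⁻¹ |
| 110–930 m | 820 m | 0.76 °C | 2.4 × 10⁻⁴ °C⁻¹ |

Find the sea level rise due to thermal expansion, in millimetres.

about 210 mm

2.7×10⁻⁴ × 110 × 1.9 = 0.05643 m
110–930 m: 2.4×10⁻⁴ × 0.76 × 820 = 0.149568 m
Δh = 0.05643 + 0.149568 = 0.205998 m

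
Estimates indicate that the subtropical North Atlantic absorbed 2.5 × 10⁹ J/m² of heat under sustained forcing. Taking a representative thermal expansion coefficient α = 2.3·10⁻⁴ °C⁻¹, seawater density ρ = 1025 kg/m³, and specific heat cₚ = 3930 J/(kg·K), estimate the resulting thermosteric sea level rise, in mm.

143 mm

Δh = αQ/(ρcₚ) = 2.3×10⁻⁴ × 2.5×10⁹ / (1025 × 3930) ≈ 0.14274 m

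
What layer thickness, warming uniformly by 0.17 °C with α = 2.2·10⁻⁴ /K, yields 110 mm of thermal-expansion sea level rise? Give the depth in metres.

H = Δh/(αΔT) = 0.11 / (2.2×10⁻⁴ × 0.17) ≈ 2941 m

H ≈ 2940 m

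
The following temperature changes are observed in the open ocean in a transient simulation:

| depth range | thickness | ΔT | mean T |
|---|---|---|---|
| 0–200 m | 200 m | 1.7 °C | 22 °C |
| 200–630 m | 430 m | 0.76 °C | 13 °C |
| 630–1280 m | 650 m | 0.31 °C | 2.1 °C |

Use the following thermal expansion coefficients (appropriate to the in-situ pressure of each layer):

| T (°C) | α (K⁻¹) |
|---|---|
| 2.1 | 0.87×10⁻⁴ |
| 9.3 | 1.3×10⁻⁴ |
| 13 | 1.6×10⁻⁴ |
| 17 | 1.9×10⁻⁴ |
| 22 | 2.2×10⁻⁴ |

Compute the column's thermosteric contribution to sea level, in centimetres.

14.5 cm

Layer 1 at 22 °C → α = 2.2×10⁻⁴ K⁻¹
Layer 2 at 13 °C → α = 1.6×10⁻⁴ K⁻¹
Layer 3 at 2.1 °C → α = 0.87×10⁻⁴ K⁻¹
0–200 m: 2.2×10⁻⁴ × 1.7 × 200 = 0.07480 m
Layer 2: 430 × 0.76 × 1.6×10⁻⁴ = 0.052288 m
0.87×10⁻⁴ × 650 × 0.31 = 0.0175305 m
Δh = 0.07480 + 0.052288 + 0.0175305 = 0.1446185 m ≈ 14.5 cm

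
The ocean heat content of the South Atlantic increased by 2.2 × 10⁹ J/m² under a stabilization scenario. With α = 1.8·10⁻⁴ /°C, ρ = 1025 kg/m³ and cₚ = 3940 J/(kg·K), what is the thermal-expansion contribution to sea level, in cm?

Δh = 9.8 cm

Δh = αQ/(ρcₚ) = 1.8×10⁻⁴ × 2.2×10⁹ / (1025 × 3940) ≈ 0.098056 m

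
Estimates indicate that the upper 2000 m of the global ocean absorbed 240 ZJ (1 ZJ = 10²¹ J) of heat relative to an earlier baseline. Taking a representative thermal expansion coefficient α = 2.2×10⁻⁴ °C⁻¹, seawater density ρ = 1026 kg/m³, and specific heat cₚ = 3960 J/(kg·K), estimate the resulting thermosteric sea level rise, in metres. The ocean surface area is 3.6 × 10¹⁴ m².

Δh ≈ 0.0361 m

Per unit area: Q = 240×10²¹ / (3.6×10¹⁴) ≈ 6.667×10⁸ J/m²
Δh = αQ/(ρcₚ) = 2.2×10⁻⁴ × 6.667×10⁸ / (1026 × 3960) ≈ 0.03610 m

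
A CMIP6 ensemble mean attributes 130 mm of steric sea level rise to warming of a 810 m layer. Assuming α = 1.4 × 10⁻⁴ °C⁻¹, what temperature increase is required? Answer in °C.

1.15 °C

ΔT = Δh/(αH) = 0.13 / (1.4×10⁻⁴ × 810) ≈ 1.146 °C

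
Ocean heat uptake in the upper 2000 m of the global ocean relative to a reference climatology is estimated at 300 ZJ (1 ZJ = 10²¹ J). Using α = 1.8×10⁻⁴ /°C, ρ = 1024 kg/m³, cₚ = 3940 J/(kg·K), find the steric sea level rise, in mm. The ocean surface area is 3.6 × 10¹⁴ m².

37.2 mm

Per unit area: Q = 300×10²¹ / (3.6×10¹⁴) ≈ 8.333×10⁸ J/m²
Δh = αQ/(ρcₚ) = 1.8×10⁻⁴ × 8.333×10⁸ / (1024 × 3940) ≈ 0.037177 m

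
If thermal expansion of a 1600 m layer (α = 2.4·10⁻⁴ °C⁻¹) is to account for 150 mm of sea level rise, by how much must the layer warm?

0.39 °C

ΔT = Δh/(αH) = 0.15 / (2.4×10⁻⁴ × 1600) ≈ 0.3906 °C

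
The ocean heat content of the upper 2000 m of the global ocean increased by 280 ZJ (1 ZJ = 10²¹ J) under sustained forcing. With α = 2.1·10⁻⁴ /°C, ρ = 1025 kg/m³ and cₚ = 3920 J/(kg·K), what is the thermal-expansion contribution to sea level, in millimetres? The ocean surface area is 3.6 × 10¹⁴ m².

Per unit area: Q = 280×10²¹ / (3.6×10¹⁴) ≈ 7.778×10⁸ J/m²
Δh = αQ/(ρcₚ) = 2.1×10⁻⁴ × 7.778×10⁸ / (1025 × 3920) ≈ 0.040652 m

41 mm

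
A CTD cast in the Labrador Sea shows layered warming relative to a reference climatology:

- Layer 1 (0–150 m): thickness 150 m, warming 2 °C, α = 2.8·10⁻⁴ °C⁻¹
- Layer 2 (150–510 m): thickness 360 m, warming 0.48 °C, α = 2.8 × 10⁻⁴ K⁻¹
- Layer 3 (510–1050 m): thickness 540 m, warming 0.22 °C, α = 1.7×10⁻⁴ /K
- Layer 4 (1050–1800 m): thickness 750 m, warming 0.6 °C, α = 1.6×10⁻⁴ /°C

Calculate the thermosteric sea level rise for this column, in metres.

Δh ≈ 0.225 m

2 × 2.8×10⁻⁴ × 150 = 0.08400 m
Layer 2: 2.8×10⁻⁴ × 0.48 × 360 = 0.048384 m
510–1050 m: 0.22 × 1.7×10⁻⁴ × 540 = 0.020196 m
750 × 0.6 × 1.6×10⁻⁴ = 0.07200 m
Δh = 0.08400 + 0.048384 + 0.020196 + 0.07200 = 0.22458 m ≈ 0.225 m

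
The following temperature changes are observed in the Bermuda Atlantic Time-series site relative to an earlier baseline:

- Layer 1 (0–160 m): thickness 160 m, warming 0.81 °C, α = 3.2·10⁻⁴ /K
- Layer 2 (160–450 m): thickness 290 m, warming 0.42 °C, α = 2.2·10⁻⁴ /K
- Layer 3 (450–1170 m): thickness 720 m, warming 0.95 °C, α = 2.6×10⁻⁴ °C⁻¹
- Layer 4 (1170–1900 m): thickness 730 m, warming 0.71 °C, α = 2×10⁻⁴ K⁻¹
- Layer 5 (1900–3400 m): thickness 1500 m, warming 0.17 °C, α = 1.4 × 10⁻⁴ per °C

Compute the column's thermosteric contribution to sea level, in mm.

0.81 × 160 × 3.2×10⁻⁴ = 0.041472 m
160–450 m: 2.2×10⁻⁴ × 290 × 0.42 = 0.026796 m
720 × 2.6×10⁻⁴ × 0.95 = 0.17784 m
1170–1900 m: 0.71 × 2×10⁻⁴ × 730 = 0.10366 m
Layer 5: 1500 × 1.4×10⁻⁴ × 0.17 = 0.03570 m
Δh = 0.041472 + 0.026796 + 0.17784 + 0.10366 + 0.03570 = 0.385468 m ≈ 385 mm

385 mm of thermosteric rise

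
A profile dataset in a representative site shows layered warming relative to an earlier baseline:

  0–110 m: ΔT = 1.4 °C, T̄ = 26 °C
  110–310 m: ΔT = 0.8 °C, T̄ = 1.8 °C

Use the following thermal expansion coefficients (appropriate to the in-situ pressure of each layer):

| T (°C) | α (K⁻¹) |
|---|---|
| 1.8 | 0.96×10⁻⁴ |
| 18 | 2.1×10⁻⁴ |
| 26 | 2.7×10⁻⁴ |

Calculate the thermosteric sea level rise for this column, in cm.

Layer 1 at 26 °C → α = 2.7×10⁻⁴ K⁻¹
Layer 2 at 1.8 °C → α = 0.96×10⁻⁴ K⁻¹
0–110 m: 2.7×10⁻⁴ × 1.4 × 110 = 0.04158 m
110–310 m: 0.8 × 200 × 0.96×10⁻⁴ = 0.01536 m
Δh = 0.04158 + 0.01536 = 0.05694 m ≈ 5.69 cm

about 5.69 cm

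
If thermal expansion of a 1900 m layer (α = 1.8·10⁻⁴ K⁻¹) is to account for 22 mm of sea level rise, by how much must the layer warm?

ΔT = Δh/(αH) = 0.022 / (1.8×10⁻⁴ × 1900) ≈ 0.06433 °C

about 0.0643 °C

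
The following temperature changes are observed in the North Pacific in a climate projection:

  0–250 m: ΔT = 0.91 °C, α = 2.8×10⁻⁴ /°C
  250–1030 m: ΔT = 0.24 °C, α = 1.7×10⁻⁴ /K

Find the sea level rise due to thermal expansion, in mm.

about 95.5 mm

0–250 m: 2.8×10⁻⁴ × 250 × 0.91 = 0.06370 m
250–1030 m: 0.24 × 780 × 1.7×10⁻⁴ = 0.031824 m
Δh = 0.06370 + 0.031824 = 0.095524 m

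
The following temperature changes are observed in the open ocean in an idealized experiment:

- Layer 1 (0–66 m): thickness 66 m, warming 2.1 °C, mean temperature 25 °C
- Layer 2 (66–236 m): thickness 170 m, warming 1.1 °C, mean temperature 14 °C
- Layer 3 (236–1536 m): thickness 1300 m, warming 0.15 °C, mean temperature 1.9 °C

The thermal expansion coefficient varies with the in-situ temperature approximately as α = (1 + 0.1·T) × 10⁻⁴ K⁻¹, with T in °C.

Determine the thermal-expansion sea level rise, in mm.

Δh ≈ 117 mm

Layer 1: α = (1 + 0.1×25)×10⁻⁴ = 3.5×10⁻⁴ K⁻¹
Layer 2: α = (1 + 0.1×14)×10⁻⁴ = 2.4×10⁻⁴ K⁻¹
Layer 3: α = (1 + 0.1×1.9)×10⁻⁴ = 1.19×10⁻⁴ K⁻¹
Layer 1: 3.5×10⁻⁴ × 66 × 2.1 = 0.04851 m
66–236 m: 1.1 × 2.4×10⁻⁴ × 170 = 0.04488 m
236–1536 m: 1300 × 0.15 × 1.19×10⁻⁴ = 0.023205 m
Δh = 0.04851 + 0.04488 + 0.023205 = 0.116595 m ≈ 117 mm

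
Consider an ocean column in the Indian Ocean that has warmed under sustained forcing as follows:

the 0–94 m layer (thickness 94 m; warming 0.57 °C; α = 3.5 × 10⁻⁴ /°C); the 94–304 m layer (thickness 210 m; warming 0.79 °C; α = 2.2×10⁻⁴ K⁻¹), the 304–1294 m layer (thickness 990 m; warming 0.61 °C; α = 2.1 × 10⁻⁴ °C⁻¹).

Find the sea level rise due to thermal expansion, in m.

about 0.182 m

3.5×10⁻⁴ × 94 × 0.57 = 0.018753 m
2.2×10⁻⁴ × 210 × 0.79 = 0.036498 m
304–1294 m: 990 × 2.1×10⁻⁴ × 0.61 = 0.126819 m
Δh = 0.018753 + 0.036498 + 0.126819 = 0.18207 m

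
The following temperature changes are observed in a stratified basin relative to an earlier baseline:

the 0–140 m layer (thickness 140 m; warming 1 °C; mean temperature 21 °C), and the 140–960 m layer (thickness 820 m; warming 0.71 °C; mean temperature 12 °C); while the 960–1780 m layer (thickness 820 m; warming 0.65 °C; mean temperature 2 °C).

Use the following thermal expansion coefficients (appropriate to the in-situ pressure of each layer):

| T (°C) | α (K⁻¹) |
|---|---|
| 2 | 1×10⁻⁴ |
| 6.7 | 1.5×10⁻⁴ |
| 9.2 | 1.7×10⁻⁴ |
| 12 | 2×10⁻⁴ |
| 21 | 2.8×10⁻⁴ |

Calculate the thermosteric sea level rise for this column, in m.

Layer 1 at 21 °C → α = 2.8×10⁻⁴ K⁻¹
Layer 2 at 12 °C → α = 2×10⁻⁴ K⁻¹
Layer 3 at 2 °C → α = 1×10⁻⁴ K⁻¹
Layer 1: 2.8×10⁻⁴ × 140 × 1 = 0.03920 m
Layer 2: 820 × 2×10⁻⁴ × 0.71 = 0.11644 m
960–1780 m: 1×10⁻⁴ × 0.65 × 820 = 0.05330 m
Δh = 0.03920 + 0.11644 + 0.05330 = 0.20894 m ≈ 0.21 m

about 0.21 m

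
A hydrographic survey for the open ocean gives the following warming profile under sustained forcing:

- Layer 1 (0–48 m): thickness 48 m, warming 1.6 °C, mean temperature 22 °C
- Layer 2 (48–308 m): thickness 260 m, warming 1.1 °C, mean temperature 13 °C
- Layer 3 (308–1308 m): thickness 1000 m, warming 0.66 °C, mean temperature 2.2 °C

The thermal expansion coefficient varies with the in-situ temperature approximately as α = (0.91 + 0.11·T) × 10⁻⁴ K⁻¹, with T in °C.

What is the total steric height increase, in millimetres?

Layer 1: α = (0.91 + 0.11×22)×10⁻⁴ = 3.33×10⁻⁴ K⁻¹
Layer 2: α = (0.91 + 0.11×13)×10⁻⁴ = 2.34×10⁻⁴ K⁻¹
Layer 3: α = (0.91 + 0.11×2.2)×10⁻⁴ = 1.152×10⁻⁴ K⁻¹
48 × 1.6 × 3.33×10⁻⁴ = 0.0255744 m
48–308 m: 260 × 2.34×10⁻⁴ × 1.1 = 0.066924 m
308–1308 m: 0.66 × 1000 × 1.152×10⁻⁴ = 0.076032 m
Δh = 0.0255744 + 0.066924 + 0.076032 = 0.1685304 m

170 mm of thermosteric rise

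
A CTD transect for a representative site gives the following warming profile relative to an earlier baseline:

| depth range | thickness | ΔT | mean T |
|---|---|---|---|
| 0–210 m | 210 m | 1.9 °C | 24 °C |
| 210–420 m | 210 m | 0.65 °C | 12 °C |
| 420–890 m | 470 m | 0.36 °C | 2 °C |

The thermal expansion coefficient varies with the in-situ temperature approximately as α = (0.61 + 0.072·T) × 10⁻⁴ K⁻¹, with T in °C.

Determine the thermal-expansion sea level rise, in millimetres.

about 126 mm

Layer 1: α = (0.61 + 0.072×24)×10⁻⁴ = 2.338×10⁻⁴ K⁻¹
Layer 2: α = (0.61 + 0.072×12)×10⁻⁴ = 1.474×10⁻⁴ K⁻¹
Layer 3: α = (0.61 + 0.072×2)×10⁻⁴ = 0.754×10⁻⁴ K⁻¹
0–210 m: 2.338×10⁻⁴ × 210 × 1.9 = 0.0932862 m
Layer 2: 210 × 1.474×10⁻⁴ × 0.65 = 0.0201201 m
Layer 3: 470 × 0.754×10⁻⁴ × 0.36 = 0.01275768 m
Δh = 0.0932862 + 0.0201201 + 0.01275768 = 0.12616398 m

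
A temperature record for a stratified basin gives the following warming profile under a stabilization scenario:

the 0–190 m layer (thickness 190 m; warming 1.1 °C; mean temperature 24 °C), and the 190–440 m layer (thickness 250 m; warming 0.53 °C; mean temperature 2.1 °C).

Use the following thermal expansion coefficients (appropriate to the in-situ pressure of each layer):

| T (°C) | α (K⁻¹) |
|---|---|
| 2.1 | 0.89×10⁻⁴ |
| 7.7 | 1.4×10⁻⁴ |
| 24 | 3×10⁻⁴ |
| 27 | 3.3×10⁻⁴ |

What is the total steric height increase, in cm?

7.45 cm

Layer 1 at 24 °C → α = 3×10⁻⁴ K⁻¹
Layer 2 at 2.1 °C → α = 0.89×10⁻⁴ K⁻¹
0–190 m: 190 × 1.1 × 3×10⁻⁴ = 0.06270 m
0.53 × 250 × 0.89×10⁻⁴ = 0.0117925 m
Δh = 0.06270 + 0.0117925 = 0.0744925 m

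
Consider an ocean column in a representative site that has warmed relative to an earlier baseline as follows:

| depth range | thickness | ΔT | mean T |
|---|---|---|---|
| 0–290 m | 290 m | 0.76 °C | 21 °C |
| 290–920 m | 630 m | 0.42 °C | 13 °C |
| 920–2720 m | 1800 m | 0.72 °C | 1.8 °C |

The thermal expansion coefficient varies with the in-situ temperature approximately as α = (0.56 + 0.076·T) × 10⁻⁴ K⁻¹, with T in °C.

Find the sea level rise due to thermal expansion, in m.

0.179 m of thermosteric rise

Layer 1: α = (0.56 + 0.076×21)×10⁻⁴ = 2.156×10⁻⁴ K⁻¹
Layer 2: α = (0.56 + 0.076×13)×10⁻⁴ = 1.548×10⁻⁴ K⁻¹
Layer 3: α = (0.56 + 0.076×1.8)×10⁻⁴ = 0.6968×10⁻⁴ K⁻¹
0.76 × 290 × 2.156×10⁻⁴ = 0.04751824 m
0.42 × 1.548×10⁻⁴ × 630 = 0.04096008 m
920–2720 m: 0.6968×10⁻⁴ × 0.72 × 1800 = 0.09030528 m
Δh = 0.04751824 + 0.04096008 + 0.09030528 = 0.1787836 m ≈ 0.179 m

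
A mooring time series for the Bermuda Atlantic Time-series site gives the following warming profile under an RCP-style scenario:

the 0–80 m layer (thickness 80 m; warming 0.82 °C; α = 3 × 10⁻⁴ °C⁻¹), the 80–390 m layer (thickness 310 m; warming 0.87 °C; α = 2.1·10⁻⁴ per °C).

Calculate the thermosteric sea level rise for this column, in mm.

76.3 mm

Layer 1: 0.82 × 80 × 3×10⁻⁴ = 0.01968 m
80–390 m: 0.87 × 310 × 2.1×10⁻⁴ = 0.056637 m
Δh = 0.01968 + 0.056637 = 0.076317 m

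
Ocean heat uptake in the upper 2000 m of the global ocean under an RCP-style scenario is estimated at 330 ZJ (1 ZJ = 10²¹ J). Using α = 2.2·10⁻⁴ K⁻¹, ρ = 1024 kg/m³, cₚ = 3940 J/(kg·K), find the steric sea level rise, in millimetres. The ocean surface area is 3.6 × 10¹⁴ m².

50.0 mm of thermosteric rise

Per unit area: Q = 330×10²¹ / (3.6×10¹⁴) ≈ 9.167×10⁸ J/m²
Δh = αQ/(ρcₚ) = 2.2×10⁻⁴ × 9.167×10⁸ / (1024 × 3940) ≈ 0.049987 m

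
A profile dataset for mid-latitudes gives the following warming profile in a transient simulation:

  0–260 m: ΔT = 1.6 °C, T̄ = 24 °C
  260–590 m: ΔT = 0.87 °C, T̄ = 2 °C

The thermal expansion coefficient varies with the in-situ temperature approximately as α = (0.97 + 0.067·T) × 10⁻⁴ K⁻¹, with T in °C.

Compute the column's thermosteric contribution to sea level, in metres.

Δh = 0.14 m

Layer 1: α = (0.97 + 0.067×24)×10⁻⁴ = 2.578×10⁻⁴ K⁻¹
Layer 2: α = (0.97 + 0.067×2)×10⁻⁴ = 1.104×10⁻⁴ K⁻¹
Layer 1: 2.578×10⁻⁴ × 260 × 1.6 = 0.1072448 m
Layer 2: 1.104×10⁻⁴ × 0.87 × 330 = 0.03169584 m
Δh = 0.1072448 + 0.03169584 = 0.13894064 m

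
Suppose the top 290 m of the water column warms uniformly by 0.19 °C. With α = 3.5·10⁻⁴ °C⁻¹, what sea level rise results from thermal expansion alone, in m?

0.019 m

Δh = αΔT·H = 3.5×10⁻⁴ × 0.19 × 290 = 0.019285 m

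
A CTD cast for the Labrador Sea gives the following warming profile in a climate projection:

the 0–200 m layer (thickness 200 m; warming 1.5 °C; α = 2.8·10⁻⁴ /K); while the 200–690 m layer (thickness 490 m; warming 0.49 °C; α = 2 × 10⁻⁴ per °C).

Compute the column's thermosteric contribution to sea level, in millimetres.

2.8×10⁻⁴ × 200 × 1.5 = 0.08400 m
0.49 × 2×10⁻⁴ × 490 = 0.04802 m
Δh = 0.08400 + 0.04802 = 0.13202 m ≈ 132 mm

Δh ≈ 132 mm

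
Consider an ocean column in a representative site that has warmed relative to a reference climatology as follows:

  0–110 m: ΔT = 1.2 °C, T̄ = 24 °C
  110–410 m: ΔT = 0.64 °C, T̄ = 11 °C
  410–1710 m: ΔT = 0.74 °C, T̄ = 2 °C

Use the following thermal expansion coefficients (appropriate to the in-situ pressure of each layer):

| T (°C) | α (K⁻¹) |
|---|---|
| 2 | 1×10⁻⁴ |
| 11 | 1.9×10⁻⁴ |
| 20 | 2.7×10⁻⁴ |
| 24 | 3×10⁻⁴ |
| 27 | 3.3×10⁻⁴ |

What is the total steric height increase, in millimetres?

Layer 1 at 24 °C → α = 3×10⁻⁴ K⁻¹
Layer 2 at 11 °C → α = 1.9×10⁻⁴ K⁻¹
Layer 3 at 2 °C → α = 1×10⁻⁴ K⁻¹
Layer 1: 110 × 1.2 × 3×10⁻⁴ = 0.03960 m
300 × 1.9×10⁻⁴ × 0.64 = 0.03648 m
410–1710 m: 1×10⁻⁴ × 1300 × 0.74 = 0.09620 m
Δh = 0.03960 + 0.03648 + 0.09620 = 0.17228 m ≈ 170 mm

Δh = 170 mm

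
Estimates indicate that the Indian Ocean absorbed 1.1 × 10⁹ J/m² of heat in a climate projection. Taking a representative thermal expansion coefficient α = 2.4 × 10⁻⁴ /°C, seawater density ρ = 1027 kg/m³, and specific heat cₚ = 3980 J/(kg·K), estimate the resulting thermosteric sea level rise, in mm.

Δh = αQ/(ρcₚ) = 2.4×10⁻⁴ × 1.1×10⁹ / (1027 × 3980) ≈ 0.064588 m

about 64.6 mm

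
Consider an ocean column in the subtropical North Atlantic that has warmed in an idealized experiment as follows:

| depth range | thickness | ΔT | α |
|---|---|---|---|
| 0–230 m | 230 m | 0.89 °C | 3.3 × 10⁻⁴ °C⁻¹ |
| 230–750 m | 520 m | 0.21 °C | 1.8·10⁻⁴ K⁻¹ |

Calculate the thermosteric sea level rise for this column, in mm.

about 87 mm

Layer 1: 3.3×10⁻⁴ × 230 × 0.89 = 0.067551 m
230–750 m: 520 × 0.21 × 1.8×10⁻⁴ = 0.019656 m
Δh = 0.067551 + 0.019656 = 0.087207 m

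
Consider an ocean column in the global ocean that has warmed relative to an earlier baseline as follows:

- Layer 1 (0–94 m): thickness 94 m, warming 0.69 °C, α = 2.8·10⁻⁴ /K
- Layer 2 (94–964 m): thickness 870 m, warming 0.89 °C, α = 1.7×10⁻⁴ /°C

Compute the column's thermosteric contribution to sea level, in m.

about 0.15 m

0.69 × 2.8×10⁻⁴ × 94 = 0.0181608 m
94–964 m: 0.89 × 870 × 1.7×10⁻⁴ = 0.131631 m
Δh = 0.0181608 + 0.131631 = 0.1497918 m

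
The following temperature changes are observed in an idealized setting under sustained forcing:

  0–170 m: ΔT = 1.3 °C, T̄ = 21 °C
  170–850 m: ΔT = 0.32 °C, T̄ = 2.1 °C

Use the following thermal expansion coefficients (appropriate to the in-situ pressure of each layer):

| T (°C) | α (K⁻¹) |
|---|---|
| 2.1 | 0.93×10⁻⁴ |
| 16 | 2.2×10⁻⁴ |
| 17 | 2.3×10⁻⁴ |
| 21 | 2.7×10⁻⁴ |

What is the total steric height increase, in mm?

Layer 1 at 21 °C → α = 2.7×10⁻⁴ K⁻¹
Layer 2 at 2.1 °C → α = 0.93×10⁻⁴ K⁻¹
Layer 1: 1.3 × 2.7×10⁻⁴ × 170 = 0.05967 m
Layer 2: 680 × 0.93×10⁻⁴ × 0.32 = 0.0202368 m
Δh = 0.05967 + 0.0202368 = 0.0799068 m ≈ 80 mm

80 mm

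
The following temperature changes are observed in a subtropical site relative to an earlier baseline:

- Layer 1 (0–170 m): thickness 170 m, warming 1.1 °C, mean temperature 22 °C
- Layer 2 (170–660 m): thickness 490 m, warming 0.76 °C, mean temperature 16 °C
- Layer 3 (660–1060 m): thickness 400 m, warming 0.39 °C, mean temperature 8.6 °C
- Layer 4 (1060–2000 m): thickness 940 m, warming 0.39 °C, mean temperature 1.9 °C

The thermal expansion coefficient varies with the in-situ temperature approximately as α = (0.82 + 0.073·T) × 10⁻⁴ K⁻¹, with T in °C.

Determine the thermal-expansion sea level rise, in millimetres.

Δh = 180 mm

Layer 1: α = (0.82 + 0.073×22)×10⁻⁴ = 2.426×10⁻⁴ K⁻¹
Layer 2: α = (0.82 + 0.073×16)×10⁻⁴ = 1.988×10⁻⁴ K⁻¹
Layer 3: α = (0.82 + 0.073×8.6)×10⁻⁴ = 1.4478×10⁻⁴ K⁻¹
Layer 4: α = (0.82 + 0.073×1.9)×10⁻⁴ = 0.9587×10⁻⁴ K⁻¹
0–170 m: 1.1 × 170 × 2.426×10⁻⁴ = 0.0453662 m
1.988×10⁻⁴ × 0.76 × 490 = 0.07403312 m
660–1060 m: 0.39 × 400 × 1.4478×10⁻⁴ = 0.02258568 m
1060–2000 m: 940 × 0.9587×10⁻⁴ × 0.39 = 0.035145942 m
Δh = 0.0453662 + 0.07403312 + 0.02258568 + 0.035145942 = 0.177130942 m ≈ 180 mm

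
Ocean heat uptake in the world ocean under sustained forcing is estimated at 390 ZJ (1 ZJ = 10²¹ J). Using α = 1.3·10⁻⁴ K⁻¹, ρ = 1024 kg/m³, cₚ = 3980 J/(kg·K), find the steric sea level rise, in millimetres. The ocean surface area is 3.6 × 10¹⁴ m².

Δh = 35 mm

Per unit area: Q = 390×10²¹ / (3.6×10¹⁴) ≈ 1.083×10⁹ J/m²
Δh = αQ/(ρcₚ) = 1.3×10⁻⁴ × 1.083×10⁹ / (1024 × 3980) ≈ 0.034545 m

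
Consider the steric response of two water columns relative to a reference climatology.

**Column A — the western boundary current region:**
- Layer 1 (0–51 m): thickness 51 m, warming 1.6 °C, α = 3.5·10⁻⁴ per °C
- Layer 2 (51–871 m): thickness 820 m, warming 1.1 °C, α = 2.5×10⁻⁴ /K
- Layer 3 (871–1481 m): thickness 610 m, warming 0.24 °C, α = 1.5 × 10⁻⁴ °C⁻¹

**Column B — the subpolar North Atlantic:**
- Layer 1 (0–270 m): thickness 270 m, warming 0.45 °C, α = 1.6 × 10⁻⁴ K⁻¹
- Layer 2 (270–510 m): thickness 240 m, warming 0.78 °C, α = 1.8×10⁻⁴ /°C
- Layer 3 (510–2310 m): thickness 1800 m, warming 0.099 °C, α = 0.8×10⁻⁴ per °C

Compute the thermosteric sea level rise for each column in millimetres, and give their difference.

Δh_A ≈ 276 mm, Δh_B ≈ 67.4 mm; difference ≈ 209 mm

A Layer 1: 51 × 1.6 × 3.5×10⁻⁴ = 0.02856 m
A 1.1 × 2.5×10⁻⁴ × 820 = 0.22550 m
A 871–1481 m: 0.24 × 610 × 1.5×10⁻⁴ = 0.02196 m
A total: 0.27602 m
B 1.6×10⁻⁴ × 0.45 × 270 = 0.01944 m
B 270–510 m: 1.8×10⁻⁴ × 0.78 × 240 = 0.033696 m
B 510–2310 m: 0.8×10⁻⁴ × 1800 × 0.099 = 0.014256 m
B total: 0.067392 m
Difference: 0.27602 − 0.067392 = 0.208628 m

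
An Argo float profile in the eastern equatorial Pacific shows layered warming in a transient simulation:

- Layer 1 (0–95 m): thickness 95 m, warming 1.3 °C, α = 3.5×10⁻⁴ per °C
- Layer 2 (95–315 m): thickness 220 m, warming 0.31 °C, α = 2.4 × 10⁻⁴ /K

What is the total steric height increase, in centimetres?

1.3 × 95 × 3.5×10⁻⁴ = 0.043225 m
220 × 2.4×10⁻⁴ × 0.31 = 0.016368 m
Δh = 0.043225 + 0.016368 = 0.059593 m

about 6.0 cm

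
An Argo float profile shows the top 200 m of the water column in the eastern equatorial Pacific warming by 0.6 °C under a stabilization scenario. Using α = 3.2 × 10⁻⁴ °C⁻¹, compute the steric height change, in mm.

Δh ≈ 38.4 mm

Δh = αΔT·H = 3.2×10⁻⁴ × 0.6 × 200 = 0.03840 m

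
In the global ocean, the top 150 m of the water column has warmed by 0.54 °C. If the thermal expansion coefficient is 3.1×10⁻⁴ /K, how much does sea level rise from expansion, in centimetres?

Δh = αΔT·H = 3.1×10⁻⁴ × 0.54 × 150 = 0.02511 m

Δh = 2.51 cm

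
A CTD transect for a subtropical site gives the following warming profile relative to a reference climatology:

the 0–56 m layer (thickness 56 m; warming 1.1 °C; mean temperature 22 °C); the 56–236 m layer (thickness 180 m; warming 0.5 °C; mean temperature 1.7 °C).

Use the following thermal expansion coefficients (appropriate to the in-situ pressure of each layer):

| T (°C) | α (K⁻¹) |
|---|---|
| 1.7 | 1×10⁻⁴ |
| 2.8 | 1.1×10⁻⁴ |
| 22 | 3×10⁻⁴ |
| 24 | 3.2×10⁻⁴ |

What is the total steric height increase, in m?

0.027 m of thermosteric rise

Layer 1 at 22 °C → α = 3×10⁻⁴ K⁻¹
Layer 2 at 1.7 °C → α = 1×10⁻⁴ K⁻¹
Layer 1: 3×10⁻⁴ × 1.1 × 56 = 0.01848 m
Layer 2: 1×10⁻⁴ × 180 × 0.5 = 0.00900 m
Δh = 0.01848 + 0.00900 = 0.02748 m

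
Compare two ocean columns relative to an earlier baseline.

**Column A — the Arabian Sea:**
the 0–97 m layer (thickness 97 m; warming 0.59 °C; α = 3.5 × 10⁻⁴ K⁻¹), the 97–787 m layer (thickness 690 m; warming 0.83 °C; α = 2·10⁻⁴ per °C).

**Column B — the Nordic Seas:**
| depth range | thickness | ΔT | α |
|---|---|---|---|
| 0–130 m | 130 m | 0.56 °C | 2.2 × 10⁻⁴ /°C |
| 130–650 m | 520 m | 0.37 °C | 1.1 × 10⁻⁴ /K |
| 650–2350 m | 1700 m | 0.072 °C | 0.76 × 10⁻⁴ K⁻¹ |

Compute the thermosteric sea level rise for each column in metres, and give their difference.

A 0–97 m: 0.59 × 3.5×10⁻⁴ × 97 = 0.0200305 m
A 2×10⁻⁴ × 0.83 × 690 = 0.11454 m
A total: 0.1345705 m
B 0.56 × 2.2×10⁻⁴ × 130 = 0.016016 m
B 130–650 m: 1.1×10⁻⁴ × 520 × 0.37 = 0.021164 m
B 1700 × 0.76×10⁻⁴ × 0.072 = 0.0093024 m
B total: 0.0464824 m
Difference: 0.1345705 − 0.0464824 = 0.0880881 m

Δh_A ≈ 0.135 m, Δh_B ≈ 0.0465 m; difference ≈ 0.0881 m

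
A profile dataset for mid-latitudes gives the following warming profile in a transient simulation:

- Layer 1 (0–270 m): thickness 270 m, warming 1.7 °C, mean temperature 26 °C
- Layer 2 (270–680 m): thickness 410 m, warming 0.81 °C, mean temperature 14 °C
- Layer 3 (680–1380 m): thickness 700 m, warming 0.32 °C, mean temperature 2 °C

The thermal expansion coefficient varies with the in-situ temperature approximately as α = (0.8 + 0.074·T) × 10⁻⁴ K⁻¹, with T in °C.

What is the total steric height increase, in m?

Layer 1: α = (0.8 + 0.074×26)×10⁻⁴ = 2.724×10⁻⁴ K⁻¹
Layer 2: α = (0.8 + 0.074×14)×10⁻⁴ = 1.836×10⁻⁴ K⁻¹
Layer 3: α = (0.8 + 0.074×2)×10⁻⁴ = 0.948×10⁻⁴ K⁻¹
Layer 1: 270 × 1.7 × 2.724×10⁻⁴ = 0.1250316 m
270–680 m: 1.836×10⁻⁴ × 0.81 × 410 = 0.06097356 m
Layer 3: 700 × 0.948×10⁻⁴ × 0.32 = 0.0212352 m
Δh = 0.1250316 + 0.06097356 + 0.0212352 = 0.20724036 m ≈ 0.207 m

Δh ≈ 0.207 m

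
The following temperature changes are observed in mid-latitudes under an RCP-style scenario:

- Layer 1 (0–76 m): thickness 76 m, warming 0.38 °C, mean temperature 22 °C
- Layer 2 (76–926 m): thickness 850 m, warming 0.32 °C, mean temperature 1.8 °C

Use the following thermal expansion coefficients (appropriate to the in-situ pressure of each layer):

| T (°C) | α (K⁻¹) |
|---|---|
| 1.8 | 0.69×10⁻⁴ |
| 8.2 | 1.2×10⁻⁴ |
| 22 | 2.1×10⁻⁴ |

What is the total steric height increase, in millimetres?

Layer 1 at 22 °C → α = 2.1×10⁻⁴ K⁻¹
Layer 2 at 1.8 °C → α = 0.69×10⁻⁴ K⁻¹
0–76 m: 0.38 × 2.1×10⁻⁴ × 76 = 0.0060648 m
0.32 × 0.69×10⁻⁴ × 850 = 0.018768 m
Δh = 0.0060648 + 0.018768 = 0.0248328 m

Δh ≈ 24.8 mm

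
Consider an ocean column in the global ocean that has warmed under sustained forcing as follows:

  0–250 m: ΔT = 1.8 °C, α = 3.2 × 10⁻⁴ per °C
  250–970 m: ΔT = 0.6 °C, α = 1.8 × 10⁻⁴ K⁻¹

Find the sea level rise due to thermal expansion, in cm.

22 cm

3.2×10⁻⁴ × 250 × 1.8 = 0.14400 m
720 × 0.6 × 1.8×10⁻⁴ = 0.07776 m
Δh = 0.14400 + 0.07776 = 0.22176 m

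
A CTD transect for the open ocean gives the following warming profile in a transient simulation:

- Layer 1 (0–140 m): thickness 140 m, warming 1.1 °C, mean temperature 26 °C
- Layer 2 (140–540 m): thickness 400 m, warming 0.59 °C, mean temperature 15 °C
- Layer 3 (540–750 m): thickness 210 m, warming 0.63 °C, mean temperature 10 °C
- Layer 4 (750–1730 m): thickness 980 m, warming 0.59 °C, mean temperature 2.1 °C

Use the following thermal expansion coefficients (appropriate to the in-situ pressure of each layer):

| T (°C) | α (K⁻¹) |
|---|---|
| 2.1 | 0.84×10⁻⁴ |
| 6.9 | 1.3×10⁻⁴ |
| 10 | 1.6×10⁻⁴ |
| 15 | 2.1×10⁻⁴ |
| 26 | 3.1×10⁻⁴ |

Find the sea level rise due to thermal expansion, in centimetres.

16.7 cm

Layer 1 at 26 °C → α = 3.1×10⁻⁴ K⁻¹
Layer 2 at 15 °C → α = 2.1×10⁻⁴ K⁻¹
Layer 3 at 10 °C → α = 1.6×10⁻⁴ K⁻¹
Layer 4 at 2.1 °C → α = 0.84×10⁻⁴ K⁻¹
0–140 m: 3.1×10⁻⁴ × 140 × 1.1 = 0.04774 m
Layer 2: 400 × 2.1×10⁻⁴ × 0.59 = 0.04956 m
540–750 m: 0.63 × 210 × 1.6×10⁻⁴ = 0.021168 m
0.84×10⁻⁴ × 0.59 × 980 = 0.0485688 m
Δh = 0.04774 + 0.04956 + 0.021168 + 0.0485688 = 0.1670368 m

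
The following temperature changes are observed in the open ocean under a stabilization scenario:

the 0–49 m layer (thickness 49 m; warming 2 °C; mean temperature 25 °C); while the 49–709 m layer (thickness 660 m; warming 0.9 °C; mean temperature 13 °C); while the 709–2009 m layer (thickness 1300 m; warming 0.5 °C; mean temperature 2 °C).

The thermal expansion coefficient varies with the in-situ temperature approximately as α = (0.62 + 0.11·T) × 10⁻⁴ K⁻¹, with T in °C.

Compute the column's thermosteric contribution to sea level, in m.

Layer 1: α = (0.62 + 0.11×25)×10⁻⁴ = 3.37×10⁻⁴ K⁻¹
Layer 2: α = (0.62 + 0.11×13)×10⁻⁴ = 2.05×10⁻⁴ K⁻¹
Layer 3: α = (0.62 + 0.11×2)×10⁻⁴ = 0.84×10⁻⁴ K⁻¹
Layer 1: 49 × 3.37×10⁻⁴ × 2 = 0.033026 m
2.05×10⁻⁴ × 0.9 × 660 = 0.12177 m
1300 × 0.84×10⁻⁴ × 0.5 = 0.05460 m
Δh = 0.033026 + 0.12177 + 0.05460 = 0.209396 m ≈ 0.209 m

0.209 m of thermosteric rise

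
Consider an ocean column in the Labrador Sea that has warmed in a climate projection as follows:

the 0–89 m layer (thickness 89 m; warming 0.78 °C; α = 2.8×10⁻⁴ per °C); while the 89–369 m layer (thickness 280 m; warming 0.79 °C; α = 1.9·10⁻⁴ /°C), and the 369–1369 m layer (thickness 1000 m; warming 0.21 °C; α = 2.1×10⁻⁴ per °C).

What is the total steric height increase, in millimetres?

about 110 mm

Layer 1: 2.8×10⁻⁴ × 89 × 0.78 = 0.0194376 m
280 × 1.9×10⁻⁴ × 0.79 = 0.042028 m
Layer 3: 1000 × 2.1×10⁻⁴ × 0.21 = 0.04410 m
Δh = 0.0194376 + 0.042028 + 0.04410 = 0.1055656 m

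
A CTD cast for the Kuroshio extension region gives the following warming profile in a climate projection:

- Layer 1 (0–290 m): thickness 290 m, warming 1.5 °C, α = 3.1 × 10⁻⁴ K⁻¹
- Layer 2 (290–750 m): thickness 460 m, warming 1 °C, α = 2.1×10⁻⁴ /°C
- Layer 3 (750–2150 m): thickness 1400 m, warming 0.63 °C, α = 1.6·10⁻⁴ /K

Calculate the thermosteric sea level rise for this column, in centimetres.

Layer 1: 3.1×10⁻⁴ × 290 × 1.5 = 0.13485 m
1 × 2.1×10⁻⁴ × 460 = 0.09660 m
0.63 × 1400 × 1.6×10⁻⁴ = 0.14112 m
Δh = 0.13485 + 0.09660 + 0.14112 = 0.37257 m

37 cm of thermosteric rise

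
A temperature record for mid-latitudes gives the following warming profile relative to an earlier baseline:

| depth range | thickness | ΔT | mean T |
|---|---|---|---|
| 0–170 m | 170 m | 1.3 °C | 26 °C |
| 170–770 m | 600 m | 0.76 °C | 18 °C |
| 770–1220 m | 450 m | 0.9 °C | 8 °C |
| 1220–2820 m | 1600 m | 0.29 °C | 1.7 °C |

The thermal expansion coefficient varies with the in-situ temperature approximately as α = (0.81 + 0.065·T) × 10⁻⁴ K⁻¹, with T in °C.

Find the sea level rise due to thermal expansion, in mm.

Layer 1: α = (0.81 + 0.065×26)×10⁻⁴ = 2.5×10⁻⁴ K⁻¹
Layer 2: α = (0.81 + 0.065×18)×10⁻⁴ = 1.98×10⁻⁴ K⁻¹
Layer 3: α = (0.81 + 0.065×8)×10⁻⁴ = 1.33×10⁻⁴ K⁻¹
Layer 4: α = (0.81 + 0.065×1.7)×10⁻⁴ = 0.9205×10⁻⁴ K⁻¹
Layer 1: 170 × 1.3 × 2.5×10⁻⁴ = 0.05525 m
600 × 1.98×10⁻⁴ × 0.76 = 0.090288 m
Layer 3: 1.33×10⁻⁴ × 450 × 0.9 = 0.053865 m
1600 × 0.29 × 0.9205×10⁻⁴ = 0.0427112 m
Δh = 0.05525 + 0.090288 + 0.053865 + 0.0427112 = 0.2421142 m ≈ 242 mm

about 242 mm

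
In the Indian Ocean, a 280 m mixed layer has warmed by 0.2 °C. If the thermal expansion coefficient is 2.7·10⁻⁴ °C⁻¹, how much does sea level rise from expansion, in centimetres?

Δh = 1.51 cm

Δh = αΔT·H = 2.7×10⁻⁴ × 0.2 × 280 = 0.01512 m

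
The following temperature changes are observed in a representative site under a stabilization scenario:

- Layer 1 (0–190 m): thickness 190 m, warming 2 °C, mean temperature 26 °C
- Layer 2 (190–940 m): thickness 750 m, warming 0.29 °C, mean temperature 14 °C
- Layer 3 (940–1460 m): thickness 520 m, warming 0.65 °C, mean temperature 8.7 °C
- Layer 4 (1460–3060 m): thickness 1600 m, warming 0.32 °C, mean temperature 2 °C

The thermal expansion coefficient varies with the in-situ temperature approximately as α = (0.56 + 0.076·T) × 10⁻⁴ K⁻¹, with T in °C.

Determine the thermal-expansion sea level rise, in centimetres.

21 cm

Layer 1: α = (0.56 + 0.076×26)×10⁻⁴ = 2.536×10⁻⁴ K⁻¹
Layer 2: α = (0.56 + 0.076×14)×10⁻⁴ = 1.624×10⁻⁴ K⁻¹
Layer 3: α = (0.56 + 0.076×8.7)×10⁻⁴ = 1.2212×10⁻⁴ K⁻¹
Layer 4: α = (0.56 + 0.076×2)×10⁻⁴ = 0.712×10⁻⁴ K⁻¹
2 × 190 × 2.536×10⁻⁴ = 0.096368 m
Layer 2: 750 × 1.624×10⁻⁴ × 0.29 = 0.035322 m
940–1460 m: 1.2212×10⁻⁴ × 0.65 × 520 = 0.04127656 m
1460–3060 m: 0.32 × 1600 × 0.712×10⁻⁴ = 0.0364544 m
Δh = 0.096368 + 0.035322 + 0.04127656 + 0.0364544 = 0.20942096 m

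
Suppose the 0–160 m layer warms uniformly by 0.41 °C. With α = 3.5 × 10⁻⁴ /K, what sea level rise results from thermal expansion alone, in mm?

Δh = 23.0 mm

Δh = αΔT·H = 3.5×10⁻⁴ × 0.41 × 160 = 0.02296 m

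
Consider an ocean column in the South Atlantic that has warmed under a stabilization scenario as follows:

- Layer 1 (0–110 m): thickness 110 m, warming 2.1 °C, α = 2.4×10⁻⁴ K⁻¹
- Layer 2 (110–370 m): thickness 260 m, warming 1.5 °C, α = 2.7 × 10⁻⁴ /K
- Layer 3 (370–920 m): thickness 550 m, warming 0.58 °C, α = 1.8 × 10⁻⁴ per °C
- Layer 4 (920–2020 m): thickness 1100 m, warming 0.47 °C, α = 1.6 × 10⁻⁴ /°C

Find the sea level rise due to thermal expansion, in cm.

about 30.1 cm

Layer 1: 2.4×10⁻⁴ × 2.1 × 110 = 0.05544 m
Layer 2: 260 × 2.7×10⁻⁴ × 1.5 = 0.10530 m
370–920 m: 550 × 0.58 × 1.8×10⁻⁴ = 0.05742 m
Layer 4: 1100 × 1.6×10⁻⁴ × 0.47 = 0.08272 m
Δh = 0.05544 + 0.10530 + 0.05742 + 0.08272 = 0.30088 m ≈ 30.1 cm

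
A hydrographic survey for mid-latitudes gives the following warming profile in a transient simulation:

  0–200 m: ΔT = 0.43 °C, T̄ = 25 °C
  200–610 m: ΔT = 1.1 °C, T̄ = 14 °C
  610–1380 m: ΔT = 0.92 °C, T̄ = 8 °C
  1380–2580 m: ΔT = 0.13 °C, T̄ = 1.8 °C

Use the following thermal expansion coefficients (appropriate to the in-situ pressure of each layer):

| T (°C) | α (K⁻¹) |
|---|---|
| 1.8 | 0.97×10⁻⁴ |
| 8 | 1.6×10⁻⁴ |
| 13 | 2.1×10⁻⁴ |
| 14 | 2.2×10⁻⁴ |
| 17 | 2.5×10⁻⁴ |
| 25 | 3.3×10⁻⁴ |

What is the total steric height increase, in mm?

Layer 1 at 25 °C → α = 3.3×10⁻⁴ K⁻¹
Layer 2 at 14 °C → α = 2.2×10⁻⁴ K⁻¹
Layer 3 at 8 °C → α = 1.6×10⁻⁴ K⁻¹
Layer 4 at 1.8 °C → α = 0.97×10⁻⁴ K⁻¹
Layer 1: 200 × 3.3×10⁻⁴ × 0.43 = 0.02838 m
2.2×10⁻⁴ × 1.1 × 410 = 0.09922 m
610–1380 m: 0.92 × 1.6×10⁻⁴ × 770 = 0.113344 m
1380–2580 m: 1200 × 0.97×10⁻⁴ × 0.13 = 0.015132 m
Δh = 0.02838 + 0.09922 + 0.113344 + 0.015132 = 0.256076 m

256 mm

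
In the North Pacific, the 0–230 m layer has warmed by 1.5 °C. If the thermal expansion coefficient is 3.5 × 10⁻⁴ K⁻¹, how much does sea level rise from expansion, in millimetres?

121 mm

Δh = αΔT·H = 3.5×10⁻⁴ × 1.5 × 230 = 0.12075 m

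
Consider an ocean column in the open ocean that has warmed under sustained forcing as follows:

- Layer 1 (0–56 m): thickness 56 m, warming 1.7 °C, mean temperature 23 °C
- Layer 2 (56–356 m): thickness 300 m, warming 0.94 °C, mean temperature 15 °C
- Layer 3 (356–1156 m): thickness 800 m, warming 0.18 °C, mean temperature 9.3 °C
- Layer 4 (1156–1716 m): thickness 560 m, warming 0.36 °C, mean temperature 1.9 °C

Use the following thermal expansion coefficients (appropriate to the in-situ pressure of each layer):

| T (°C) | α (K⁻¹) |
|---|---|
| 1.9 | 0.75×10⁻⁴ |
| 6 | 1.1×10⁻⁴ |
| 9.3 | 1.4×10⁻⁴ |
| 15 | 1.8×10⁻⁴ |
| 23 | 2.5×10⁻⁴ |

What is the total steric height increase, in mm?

about 110 mm

Layer 1 at 23 °C → α = 2.5×10⁻⁴ K⁻¹
Layer 2 at 15 °C → α = 1.8×10⁻⁴ K⁻¹
Layer 3 at 9.3 °C → α = 1.4×10⁻⁴ K⁻¹
Layer 4 at 1.9 °C → α = 0.75×10⁻⁴ K⁻¹
Layer 1: 2.5×10⁻⁴ × 56 × 1.7 = 0.02380 m
Layer 2: 1.8×10⁻⁴ × 0.94 × 300 = 0.05076 m
0.18 × 800 × 1.4×10⁻⁴ = 0.02016 m
Layer 4: 0.36 × 560 × 0.75×10⁻⁴ = 0.01512 m
Δh = 0.02380 + 0.05076 + 0.02016 + 0.01512 = 0.10984 m ≈ 110 mm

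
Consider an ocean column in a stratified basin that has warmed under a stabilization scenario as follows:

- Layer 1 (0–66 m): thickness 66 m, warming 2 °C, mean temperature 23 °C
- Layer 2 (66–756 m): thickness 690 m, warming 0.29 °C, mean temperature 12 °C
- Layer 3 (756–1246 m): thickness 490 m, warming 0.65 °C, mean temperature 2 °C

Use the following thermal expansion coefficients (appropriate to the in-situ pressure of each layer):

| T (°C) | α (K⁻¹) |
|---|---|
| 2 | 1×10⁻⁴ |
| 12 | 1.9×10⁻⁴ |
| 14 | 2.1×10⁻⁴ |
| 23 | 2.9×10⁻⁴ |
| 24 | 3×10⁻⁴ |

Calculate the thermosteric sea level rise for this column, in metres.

Layer 1 at 23 °C → α = 2.9×10⁻⁴ K⁻¹
Layer 2 at 12 °C → α = 1.9×10⁻⁴ K⁻¹
Layer 3 at 2 °C → α = 1×10⁻⁴ K⁻¹
0–66 m: 66 × 2 × 2.9×10⁻⁴ = 0.03828 m
66–756 m: 1.9×10⁻⁴ × 0.29 × 690 = 0.038019 m
756–1246 m: 1×10⁻⁴ × 0.65 × 490 = 0.03185 m
Δh = 0.03828 + 0.038019 + 0.03185 = 0.108149 m ≈ 0.108 m

about 0.108 m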